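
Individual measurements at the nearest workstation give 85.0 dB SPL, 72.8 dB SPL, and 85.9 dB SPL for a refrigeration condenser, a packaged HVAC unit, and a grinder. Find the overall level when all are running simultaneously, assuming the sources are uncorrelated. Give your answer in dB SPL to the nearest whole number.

Incoherent sources combine by intensity addition: L_total = 10·log₁₀(Σ 10^(L_i/10)).
Σ 10^(L/10) = 10^(85.0/10) + 10^(72.8/10) + 10^(85.9/10) = 7.243e+08.
L_total = 10·log₁₀(7.243e+08) = 88.60 dB SPL.

89 dB SPL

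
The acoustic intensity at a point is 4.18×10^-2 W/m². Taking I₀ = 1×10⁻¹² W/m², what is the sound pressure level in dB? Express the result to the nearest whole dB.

106 dB

Dividing by I₀ shifts the exponent by 12: I/I₀ = 4.18×10^10.
L = 10·(0.6212 + 10) = 106.21 dB.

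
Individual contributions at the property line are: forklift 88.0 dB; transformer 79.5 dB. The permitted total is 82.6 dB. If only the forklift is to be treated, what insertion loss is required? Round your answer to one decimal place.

8.3 dB

The untreated sources together contribute 10^(79.5/10) = 8.913e+07, i.e. 79.50 dB.
The limit corresponds to 10^(82.6/10) = 1.820e+08; subtracting the fixed part leaves 9.284e+07 for the forklift, i.e. 79.68 dB.
Required insertion loss = 88.0 − 79.68 = 8.32 dB.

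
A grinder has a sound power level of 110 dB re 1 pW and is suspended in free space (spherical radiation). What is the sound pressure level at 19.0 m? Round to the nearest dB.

73 dB

L_p = L_w − 10·log₁₀(4π·r²) with r = 19.0 m.
4π·r² = 4536 m², 10·log₁₀ of that is 36.567 dB.
L_p = 110 − 36.567 = 73.43 dB.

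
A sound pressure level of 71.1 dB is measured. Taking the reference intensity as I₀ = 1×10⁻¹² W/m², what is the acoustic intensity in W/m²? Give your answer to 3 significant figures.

L = 10·log₁₀(I/I₀) ⇒ I = I₀·10^(L/10) = 10⁻¹² × 10^7.11.

1.29e-05 W/m²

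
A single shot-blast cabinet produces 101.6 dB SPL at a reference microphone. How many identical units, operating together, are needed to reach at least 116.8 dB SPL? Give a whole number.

34

The shortfall is 116.8 − 101.6 = 15.2 dB, and N units add 10·log₁₀ N, so need 10·log₁₀ N ≥ 15.2.
N ≥ 10^(15.2/10) = 33.113, so N = 34.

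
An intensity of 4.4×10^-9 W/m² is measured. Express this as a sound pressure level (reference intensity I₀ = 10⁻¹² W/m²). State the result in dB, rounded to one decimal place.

L = 10·log₁₀(I/I₀) = 10·log₁₀(4.4×10^-9/10⁻¹²) = 10·log₁₀(4.4×10^3).
L = 10·(0.6435 + 3) = 36.43 dB.

36.4 dB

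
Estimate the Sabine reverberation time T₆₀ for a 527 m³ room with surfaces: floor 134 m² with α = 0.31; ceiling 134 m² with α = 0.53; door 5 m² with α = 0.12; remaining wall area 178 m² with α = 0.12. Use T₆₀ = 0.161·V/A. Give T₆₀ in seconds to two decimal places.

0.63 s

A = Σ Sᵢαᵢ = 134·0.31 + 134·0.53 + 5·0.12 + 178·0.12 = 134.52 m².
T₆₀ = 0.161 × 527 / 134.52 = 0.631 s.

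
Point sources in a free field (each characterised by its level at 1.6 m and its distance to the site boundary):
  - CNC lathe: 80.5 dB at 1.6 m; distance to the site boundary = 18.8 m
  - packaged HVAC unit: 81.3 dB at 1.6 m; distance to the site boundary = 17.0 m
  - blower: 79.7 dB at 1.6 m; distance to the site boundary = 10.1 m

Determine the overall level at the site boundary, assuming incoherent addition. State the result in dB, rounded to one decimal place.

Propagate each source to the receiver with L = L_ref − 20·log₁₀(r/r_ref), then add intensities.
CNC lathe: 80.5 − 20·log₁₀(18.8/1.6) = 80.5 − 21.40 = 59.10 dB.
packaged HVAC unit: 81.3 − 20·log₁₀(17.0/1.6) = 81.3 − 20.53 = 60.77 dB.
blower: 79.7 − 20·log₁₀(10.1/1.6) = 79.7 − 16.00 = 63.70 dB.
Σ 10^(L/10) = 4.350e+06 → L_total = 10·log₁₀(4.350e+06) = 66.38 dB.

66.4 dB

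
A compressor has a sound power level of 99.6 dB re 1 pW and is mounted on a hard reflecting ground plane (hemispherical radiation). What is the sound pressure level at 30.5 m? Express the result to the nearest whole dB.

62 dB

The power spreads over a hemisphere of area 2π·r², so L_p = L_w − 10·log₁₀(2π·r²).
2π·r² = 5845 m², 10·log₁₀ of that is 37.668 dB.
L_p = 99.6 − 37.668 = 61.93 dB.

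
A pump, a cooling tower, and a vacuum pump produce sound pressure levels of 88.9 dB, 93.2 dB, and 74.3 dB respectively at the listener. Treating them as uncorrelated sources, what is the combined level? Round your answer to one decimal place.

94.6 dB

For uncorrelated sources the intensities add, so convert each level to linear form, sum, and take 10·log₁₀ of the total.
Σ 10^(L/10) = 10^(88.9/10) + 10^(93.2/10) + 10^(74.3/10) = 2.892e+09.
L_total = 10·log₁₀(2.892e+09) = 94.61 dB.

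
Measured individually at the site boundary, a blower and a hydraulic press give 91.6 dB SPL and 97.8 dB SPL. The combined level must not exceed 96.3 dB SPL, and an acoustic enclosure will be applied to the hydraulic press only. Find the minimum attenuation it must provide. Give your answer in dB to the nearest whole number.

3 dB

The untreated sources together contribute 10^(91.6/10) = 1.445e+09, i.e. 91.60 dB SPL.
To meet 96.3 dB SPL overall, the treated hydraulic press may contribute at most 10^(96.3/10) − 1.445e+09 = 2.820e+09, i.e. 94.50 dB SPL.
So the hydraulic press must be reduced from 97.8 to 94.50 dB SPL: IL = 3.30 dB.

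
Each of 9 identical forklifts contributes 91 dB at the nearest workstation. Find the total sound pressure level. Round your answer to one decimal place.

With 9 equal, uncorrelated contributions the intensity is 9× that of one unit, giving a rise of 10·log₁₀ 9.
L_total = 91 + 10·log₁₀(9) = 91 + 9.542 = 100.54 dB.

100.5 dB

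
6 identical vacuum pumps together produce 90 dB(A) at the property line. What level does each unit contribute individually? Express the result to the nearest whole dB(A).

82 dB(A)

For N identical incoherent sources L_total = L₁ + 10·log₁₀ N, so L₁ = 90 − 10·log₁₀(6) = 90 − 7.782.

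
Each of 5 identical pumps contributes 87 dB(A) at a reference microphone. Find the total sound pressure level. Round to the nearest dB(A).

94 dB(A)

L_total = L₁ + 10·log₁₀ N for N identical incoherent sources.
L_total = 87 + 10·log₁₀(5) = 87 + 6.990 = 93.99 dB(A).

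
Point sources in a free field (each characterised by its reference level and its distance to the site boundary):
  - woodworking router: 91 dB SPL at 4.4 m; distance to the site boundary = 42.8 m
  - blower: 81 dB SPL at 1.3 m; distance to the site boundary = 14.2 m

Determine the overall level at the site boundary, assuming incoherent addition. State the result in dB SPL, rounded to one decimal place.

71.6 dB SPL

Propagate each source to the receiver with L = L_ref − 20·log₁₀(r/r_ref), then add intensities.
woodworking router: 91 − 20·log₁₀(42.8/4.4) = 91 − 19.76 = 71.24 dB SPL.
blower: 81 − 20·log₁₀(14.2/1.3) = 81 − 20.77 = 60.23 dB SPL.
Σ 10^(L/10) = 1.436e+07 → L_total = 10·log₁₀(1.436e+07) = 71.57 dB SPL.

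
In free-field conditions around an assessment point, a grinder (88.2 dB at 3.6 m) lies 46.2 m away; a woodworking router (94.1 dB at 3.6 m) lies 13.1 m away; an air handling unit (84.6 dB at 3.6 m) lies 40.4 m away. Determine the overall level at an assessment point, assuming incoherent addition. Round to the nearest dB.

First find each source's level at the receiver (point-source: −20·log₁₀(r/r_ref)), then combine on an intensity basis.
grinder: 88.2 − 20·log₁₀(46.2/3.6) = 88.2 − 22.17 = 66.03 dB.
woodworking router: 94.1 − 20·log₁₀(13.1/3.6) = 94.1 − 11.22 = 82.88 dB.
air handling unit: 84.6 − 20·log₁₀(40.4/3.6) = 84.6 − 21.00 = 63.60 dB.
Σ 10^(L/10) = 2.004e+08 → L_total = 10·log₁₀(2.004e+08) = 83.02 dB.

83 dB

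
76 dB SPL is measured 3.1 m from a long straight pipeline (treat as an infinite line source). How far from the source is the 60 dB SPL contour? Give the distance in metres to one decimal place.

123.4 m

Line-source spreading drops the level by 10·log₁₀(r₂/r₁); inverting, r₂/r₁ = 10^(ΔL/10).
r₂ = 3.1·10^((76−60)/10) = 3.1·10^(16.0/10) = 123.41 m.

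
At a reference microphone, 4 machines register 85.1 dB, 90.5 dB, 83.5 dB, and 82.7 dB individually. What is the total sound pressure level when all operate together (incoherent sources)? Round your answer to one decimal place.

For uncorrelated sources the intensities add, so convert each level to linear form, sum, and take 10·log₁₀ of the total.
Σ 10^(L/10) = 10^(85.1/10) + 10^(90.5/10) + 10^(83.5/10) + 10^(82.7/10) = 1.856e+09.
L_total = 10·log₁₀(1.856e+09) = 92.69 dB.

92.7 dB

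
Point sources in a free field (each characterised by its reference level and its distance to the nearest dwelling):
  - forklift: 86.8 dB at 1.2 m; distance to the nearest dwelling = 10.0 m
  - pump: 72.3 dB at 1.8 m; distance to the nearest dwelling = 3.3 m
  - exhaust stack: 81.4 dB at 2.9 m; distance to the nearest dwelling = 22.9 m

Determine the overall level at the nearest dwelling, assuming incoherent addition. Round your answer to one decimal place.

Propagate each source to the receiver with L = L_ref − 20·log₁₀(r/r_ref), then add intensities.
forklift: 86.8 − 20·log₁₀(10.0/1.2) = 86.8 − 18.42 = 68.38 dB.
pump: 72.3 − 20·log₁₀(3.3/1.8) = 72.3 − 5.26 = 67.04 dB.
exhaust stack: 81.4 − 20·log₁₀(22.9/2.9) = 81.4 − 17.95 = 63.45 dB.
Σ 10^(L/10) = 1.416e+07 → L_total = 10·log₁₀(1.416e+07) = 71.51 dB.

71.5 dB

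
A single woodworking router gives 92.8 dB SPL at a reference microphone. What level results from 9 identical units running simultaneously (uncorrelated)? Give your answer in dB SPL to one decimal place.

With 9 equal, uncorrelated contributions the intensity is 9× that of one unit, giving a rise of 10·log₁₀ 9.
L_total = 92.8 + 10·log₁₀(9) = 92.8 + 9.542 = 102.34 dB SPL.

102.3 dB SPL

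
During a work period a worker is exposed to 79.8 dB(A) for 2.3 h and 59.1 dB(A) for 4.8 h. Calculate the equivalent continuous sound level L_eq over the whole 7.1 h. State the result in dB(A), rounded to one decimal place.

75.0 dB(A)

L_eq = 10·log₁₀[(1/T)·Σ tᵢ·10^(Lᵢ/10)] with T = 7.1 h.
Σ tᵢ·10^(Lᵢ/10) = 2.3·10^(79.8/10) + 4.8·10^(59.1/10) = 2.235e+08.
L_eq = 10·log₁₀(2.235e+08/7.1) = 74.98 dB(A).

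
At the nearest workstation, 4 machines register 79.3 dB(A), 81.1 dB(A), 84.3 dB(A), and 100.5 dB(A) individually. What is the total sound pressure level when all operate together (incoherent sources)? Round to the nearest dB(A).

101 dB(A)

For uncorrelated sources the intensities add, so convert each level to linear form, sum, and take 10·log₁₀ of the total.
Σ 10^(L/10) = 10^(79.3/10) + 10^(81.1/10) + 10^(84.3/10) + 10^(100.5/10) = 1.170e+10.
L_total = 10·log₁₀(1.170e+10) = 100.68 dB(A).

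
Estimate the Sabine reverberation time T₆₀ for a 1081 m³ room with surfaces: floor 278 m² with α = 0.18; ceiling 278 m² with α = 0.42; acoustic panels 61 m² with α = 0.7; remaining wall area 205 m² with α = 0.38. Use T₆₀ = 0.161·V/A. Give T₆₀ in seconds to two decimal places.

0.61 s

A = Σ Sᵢαᵢ = 278·0.18 + 278·0.42 + 61·0.7 + 205·0.38 = 287.40 m².
T₆₀ = 0.161·V/A = 0.161·1081/287.40 = 0.606 s.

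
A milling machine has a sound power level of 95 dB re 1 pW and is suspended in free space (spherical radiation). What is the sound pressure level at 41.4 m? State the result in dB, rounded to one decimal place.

L_p = L_w − 10·log₁₀(4π·r²) with r = 41.4 m.
4π·r² = 2.154e+04 m², 10·log₁₀ of that is 43.332 dB.
L_p = 95 − 43.332 = 51.67 dB.

51.7 dB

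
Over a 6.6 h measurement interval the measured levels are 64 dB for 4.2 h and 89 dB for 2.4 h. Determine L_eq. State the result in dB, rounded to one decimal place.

84.6 dB

The energy average is taken in the linear domain: L_eq = 10·log₁₀[(Σ tᵢ·10^(Lᵢ/10))/T], T = 6.6 h.
Σ tᵢ·10^(Lᵢ/10) = 4.2·10^(64/10) + 2.4·10^(89/10) = 1.917e+09.
L_eq = 10·log₁₀(1.917e+09/6.6) = 84.63 dB.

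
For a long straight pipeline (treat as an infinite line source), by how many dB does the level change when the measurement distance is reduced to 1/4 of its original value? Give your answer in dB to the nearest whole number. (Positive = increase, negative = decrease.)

Line-source spreading: ΔL = −10·log₁₀(r₂/r₁).
ΔL = −10·log₁₀(0.25) = +6.02 dB.

+6 dB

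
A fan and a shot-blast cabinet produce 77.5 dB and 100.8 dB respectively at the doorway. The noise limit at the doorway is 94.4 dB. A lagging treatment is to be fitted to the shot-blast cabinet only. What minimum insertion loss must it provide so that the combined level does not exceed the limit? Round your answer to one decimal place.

Everything except the shot-blast cabinet sums to 10^(77.5/10) = 5.623e+07 in linear terms, 77.50 dB.
The limit corresponds to 10^(94.4/10) = 2.754e+09; subtracting the fixed part leaves 2.698e+09 for the shot-blast cabinet, i.e. 94.31 dB.
So the shot-blast cabinet must be reduced from 100.8 to 94.31 dB: IL = 6.49 dB.

6.5 dB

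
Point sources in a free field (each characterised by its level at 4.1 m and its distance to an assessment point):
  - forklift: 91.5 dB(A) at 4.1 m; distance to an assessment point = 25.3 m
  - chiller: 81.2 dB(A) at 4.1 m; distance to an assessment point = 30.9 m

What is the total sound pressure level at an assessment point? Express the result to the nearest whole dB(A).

76 dB(A)

Propagate each source to the receiver with L = L_ref − 20·log₁₀(r/r_ref), then add intensities.
forklift: 91.5 − 20·log₁₀(25.3/4.1) = 91.5 − 15.81 = 75.69 dB(A).
chiller: 81.2 − 20·log₁₀(30.9/4.1) = 81.2 − 17.54 = 63.66 dB(A).
Σ 10^(L/10) = 3.942e+07 → L_total = 10·log₁₀(3.942e+07) = 75.96 dB(A).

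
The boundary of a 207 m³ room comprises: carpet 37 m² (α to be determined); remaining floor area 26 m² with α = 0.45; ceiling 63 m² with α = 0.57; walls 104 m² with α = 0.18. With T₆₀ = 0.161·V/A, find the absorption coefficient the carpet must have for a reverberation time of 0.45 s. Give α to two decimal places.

0.21

A = 0.161·V/T₆₀ = 0.161·207/0.45 = 74.06 m² sabins.
Absorption from the other surfaces = 26·0.45 + 63·0.57 + 104·0.18 = 66.33 m², so the carpet must supply 7.73 m² over 37 m².
α = 7.73/37 = 0.209.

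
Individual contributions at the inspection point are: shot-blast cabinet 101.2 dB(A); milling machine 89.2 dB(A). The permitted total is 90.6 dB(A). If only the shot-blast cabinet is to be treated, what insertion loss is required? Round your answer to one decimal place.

Everything except the shot-blast cabinet sums to 10^(89.2/10) = 8.318e+08 in linear terms, 89.20 dB(A).
The limit corresponds to 10^(90.6/10) = 1.148e+09; subtracting the fixed part leaves 3.164e+08 for the shot-blast cabinet, i.e. 85.00 dB(A).
So the shot-blast cabinet must be reduced from 101.2 to 85.00 dB(A): IL = 16.20 dB.

16.2 dB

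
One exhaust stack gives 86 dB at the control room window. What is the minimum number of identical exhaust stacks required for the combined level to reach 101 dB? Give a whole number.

32

The shortfall is 101 − 86 = 15.0 dB, and N units add 10·log₁₀ N, so need 10·log₁₀ N ≥ 15.0.
N ≥ 10^(15.0/10) = 31.623, so N = 32.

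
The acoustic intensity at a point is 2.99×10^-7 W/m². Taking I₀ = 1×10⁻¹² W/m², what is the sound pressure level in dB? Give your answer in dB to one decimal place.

54.8 dB

L = 10·log₁₀(I/I₀) = 10·log₁₀(2.99×10^-7/10⁻¹²) = 10·log₁₀(2.99×10^5).
L = 10·(0.4757 + 5) = 54.76 dB.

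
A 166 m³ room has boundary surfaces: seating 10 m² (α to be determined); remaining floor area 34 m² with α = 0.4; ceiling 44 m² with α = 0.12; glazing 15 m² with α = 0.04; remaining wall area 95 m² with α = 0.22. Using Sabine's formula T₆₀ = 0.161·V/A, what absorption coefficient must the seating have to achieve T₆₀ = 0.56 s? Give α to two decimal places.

0.73

A = 0.161·V/T₆₀ = 0.161·166/0.56 = 47.72 m² sabins.
Absorption from the other surfaces = 34·0.4 + 44·0.12 + 15·0.04 + 95·0.22 = 40.38 m², so the seating must supply 7.34 m² over 10 m².
α = 7.34/10 = 0.734.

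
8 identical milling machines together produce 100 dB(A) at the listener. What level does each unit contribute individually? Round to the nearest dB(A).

91 dB(A)

Dividing the total intensity by 8 lowers the level by 10·log₁₀ 8 = 9.031 dB: L₁ = 100 − 9.031.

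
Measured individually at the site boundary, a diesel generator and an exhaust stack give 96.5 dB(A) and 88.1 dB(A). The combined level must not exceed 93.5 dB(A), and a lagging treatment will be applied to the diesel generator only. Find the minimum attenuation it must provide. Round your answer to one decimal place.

4.5 dB

Everything except the diesel generator sums to 10^(88.1/10) = 6.457e+08 in linear terms, 88.10 dB(A).
To meet 93.5 dB(A) overall, the treated diesel generator may contribute at most 10^(93.5/10) − 6.457e+08 = 1.593e+09, i.e. 92.02 dB(A).
So the diesel generator must be reduced from 96.5 to 92.02 dB(A): IL = 4.48 dB.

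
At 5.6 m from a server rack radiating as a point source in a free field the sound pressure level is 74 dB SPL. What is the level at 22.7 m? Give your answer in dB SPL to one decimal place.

61.8 dB SPL

Point-source attenuation: ΔL = 20·log₁₀(r₂/r₁) = 20·log₁₀(22.7/5.6) = 12.157 dB.
L₂ = 74 − 20·log₁₀(22.7/5.6) = 74 − 12.157 = 61.84 dB SPL.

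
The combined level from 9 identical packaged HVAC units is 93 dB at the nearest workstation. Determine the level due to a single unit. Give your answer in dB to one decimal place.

For N identical incoherent sources L_total = L₁ + 10·log₁₀ N, so L₁ = 93 − 10·log₁₀(9) = 93 − 9.542.

83.5 dB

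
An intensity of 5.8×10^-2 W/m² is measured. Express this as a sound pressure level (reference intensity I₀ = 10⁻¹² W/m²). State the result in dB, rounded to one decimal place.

Dividing by I₀ shifts the exponent by 12: I/I₀ = 5.8×10^10.
L = 10·(0.7634 + 10) = 107.63 dB.

107.6 dB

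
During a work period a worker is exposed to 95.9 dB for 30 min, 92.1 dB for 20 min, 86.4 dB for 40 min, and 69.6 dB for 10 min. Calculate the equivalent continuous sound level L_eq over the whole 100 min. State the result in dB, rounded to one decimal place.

92.2 dB

L_eq = 10·log₁₀[(1/T)·Σ tᵢ·10^(Lᵢ/10)] with T = 100 min.
Σ tᵢ·10^(Lᵢ/10) = 30·10^(95.9/10) + 20·10^(92.1/10) + 40·10^(86.4/10) + 10·10^(69.6/10) = 1.667e+11.
L_eq = 10·log₁₀(1.667e+11/100) = 92.22 dB.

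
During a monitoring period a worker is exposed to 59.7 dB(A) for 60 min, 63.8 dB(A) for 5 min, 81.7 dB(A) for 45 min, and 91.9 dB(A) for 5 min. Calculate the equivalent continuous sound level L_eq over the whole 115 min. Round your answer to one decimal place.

The energy average is taken in the linear domain: L_eq = 10·log₁₀[(Σ tᵢ·10^(Lᵢ/10))/T], T = 115 min.
Σ tᵢ·10^(Lᵢ/10) = 60·10^(59.7/10) + 5·10^(63.8/10) + 45·10^(81.7/10) + 5·10^(91.9/10) = 1.447e+10.
L_eq = 10·log₁₀(1.447e+10/115) = 81.00 dB(A).

81.0 dB(A)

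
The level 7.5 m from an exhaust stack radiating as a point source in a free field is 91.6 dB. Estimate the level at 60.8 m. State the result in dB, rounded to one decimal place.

For a point source, L₂ = L₁ − 20·log₁₀(r₂/r₁).
L₂ = 91.6 − 20·log₁₀(60.8/7.5) = 91.6 − 18.177 = 73.42 dB.

73.4 dB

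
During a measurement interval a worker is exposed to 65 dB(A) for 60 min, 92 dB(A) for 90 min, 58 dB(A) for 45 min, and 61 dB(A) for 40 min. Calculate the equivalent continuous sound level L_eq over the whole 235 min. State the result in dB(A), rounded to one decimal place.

L_eq = 10·log₁₀[(1/T)·Σ tᵢ·10^(Lᵢ/10)] with T = 235 min.
Σ tᵢ·10^(Lᵢ/10) = 60·10^(65/10) + 90·10^(92/10) + 45·10^(58/10) + 40·10^(61/10) = 1.429e+11.
L_eq = 10·log₁₀(1.429e+11/235) = 87.84 dB(A).

87.8 dB(A)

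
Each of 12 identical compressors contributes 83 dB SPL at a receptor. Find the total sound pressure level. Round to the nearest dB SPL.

N identical incoherent sources raise the level by 10·log₁₀ N.
L_total = 83 + 10·log₁₀(12) = 83 + 10.792 = 93.79 dB SPL.

94 dB SPL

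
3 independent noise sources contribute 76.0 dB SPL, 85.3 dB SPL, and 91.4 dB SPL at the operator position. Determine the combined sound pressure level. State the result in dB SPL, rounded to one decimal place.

Incoherent sources combine by intensity addition: L_total = 10·log₁₀(Σ 10^(L_i/10)).
Σ 10^(L/10) = 10^(76.0/10) + 10^(85.3/10) + 10^(91.4/10) = 1.759e+09.
L_total = 10·log₁₀(1.759e+09) = 92.45 dB SPL.

92.5 dB SPL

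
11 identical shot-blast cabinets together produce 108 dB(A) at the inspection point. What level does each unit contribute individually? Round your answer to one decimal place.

For N identical incoherent sources L_total = L₁ + 10·log₁₀ N, so L₁ = 108 − 10·log₁₀(11) = 108 − 10.414.

97.6 dB(A)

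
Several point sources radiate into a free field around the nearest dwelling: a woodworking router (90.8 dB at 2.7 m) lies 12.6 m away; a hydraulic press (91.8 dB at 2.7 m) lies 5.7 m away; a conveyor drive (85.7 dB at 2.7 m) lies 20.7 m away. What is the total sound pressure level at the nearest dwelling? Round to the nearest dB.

86 dB

Apply inverse-square spreading to bring every level to the receiver, then sum 10^(L/10).
woodworking router: 90.8 − 20·log₁₀(12.6/2.7) = 90.8 − 13.38 = 77.42 dB.
hydraulic press: 91.8 − 20·log₁₀(5.7/2.7) = 91.8 − 6.49 = 85.31 dB.
conveyor drive: 85.7 − 20·log₁₀(20.7/2.7) = 85.7 − 17.69 = 68.01 dB.
Σ 10^(L/10) = 4.011e+08 → L_total = 10·log₁₀(4.011e+08) = 86.03 dB.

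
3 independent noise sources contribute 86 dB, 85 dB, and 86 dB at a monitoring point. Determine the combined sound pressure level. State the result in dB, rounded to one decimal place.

For uncorrelated sources the intensities add, so convert each level to linear form, sum, and take 10·log₁₀ of the total.
Σ 10^(L/10) = 10^(86/10) + 10^(85/10) + 10^(86/10) = 1.112e+09.
L_total = 10·log₁₀(1.112e+09) = 90.46 dB.

90.5 dB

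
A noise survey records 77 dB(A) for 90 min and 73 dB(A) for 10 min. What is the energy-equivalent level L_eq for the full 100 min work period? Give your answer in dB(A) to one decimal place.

The energy average is taken in the linear domain: L_eq = 10·log₁₀[(Σ tᵢ·10^(Lᵢ/10))/T], T = 100 min.
Σ tᵢ·10^(Lᵢ/10) = 90·10^(77/10) + 10·10^(73/10) = 4.710e+09.
L_eq = 10·log₁₀(4.710e+09/100) = 76.73 dB(A).

76.7 dB(A)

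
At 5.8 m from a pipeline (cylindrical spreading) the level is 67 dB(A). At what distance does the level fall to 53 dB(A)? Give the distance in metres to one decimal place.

For a line source L₁ − L₂ = 10·log₁₀(r₂/r₁), so r₂ = r₁·10^((L₁−L₂)/10).
r₂ = 5.8·10^((67−53)/10) = 5.8·10^(14.0/10) = 145.69 m.

145.7 m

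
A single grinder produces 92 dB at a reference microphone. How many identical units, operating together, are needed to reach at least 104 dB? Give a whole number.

The shortfall is 104 − 92 = 12.0 dB, and N units add 10·log₁₀ N, so need 10·log₁₀ N ≥ 12.0.
N ≥ 10^(12.0/10) = 15.849, so N = 16.

16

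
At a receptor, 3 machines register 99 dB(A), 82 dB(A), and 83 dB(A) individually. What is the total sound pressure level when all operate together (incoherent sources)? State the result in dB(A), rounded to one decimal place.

99.2 dB(A)

For uncorrelated sources the intensities add, so convert each level to linear form, sum, and take 10·log₁₀ of the total.
Σ 10^(L/10) = 10^(99/10) + 10^(82/10) + 10^(83/10) = 8.301e+09.
L_total = 10·log₁₀(8.301e+09) = 99.19 dB(A).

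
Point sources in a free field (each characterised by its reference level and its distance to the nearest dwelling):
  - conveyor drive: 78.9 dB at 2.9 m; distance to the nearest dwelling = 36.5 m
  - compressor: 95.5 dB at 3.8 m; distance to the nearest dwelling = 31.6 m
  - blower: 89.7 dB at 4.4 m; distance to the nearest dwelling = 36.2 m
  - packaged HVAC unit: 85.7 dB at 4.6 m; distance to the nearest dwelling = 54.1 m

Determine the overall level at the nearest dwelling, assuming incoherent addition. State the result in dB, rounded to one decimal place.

First find each source's level at the receiver (point-source: −20·log₁₀(r/r_ref)), then combine on an intensity basis.
conveyor drive: 78.9 − 20·log₁₀(36.5/2.9) = 78.9 − 22.00 = 56.90 dB.
compressor: 95.5 − 20·log₁₀(31.6/3.8) = 95.5 − 18.40 = 77.10 dB.
blower: 89.7 − 20·log₁₀(36.2/4.4) = 89.7 − 18.31 = 71.39 dB.
packaged HVAC unit: 85.7 − 20·log₁₀(54.1/4.6) = 85.7 − 21.41 = 64.29 dB.
Σ 10^(L/10) = 6.827e+07 → L_total = 10·log₁₀(6.827e+07) = 78.34 dB.

78.3 dB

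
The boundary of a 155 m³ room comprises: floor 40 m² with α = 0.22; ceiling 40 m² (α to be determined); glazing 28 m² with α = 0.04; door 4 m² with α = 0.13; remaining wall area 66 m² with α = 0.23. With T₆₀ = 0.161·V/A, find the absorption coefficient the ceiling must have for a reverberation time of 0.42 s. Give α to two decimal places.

A = 0.161·V/T₆₀ = 0.161·155/0.42 = 59.42 m² sabins.
Absorption from the other surfaces = 40·0.22 + 28·0.04 + 4·0.13 + 66·0.23 = 25.62 m², so the ceiling must supply 33.80 m² over 40 m².
α = 33.80/40 = 0.845.

0.84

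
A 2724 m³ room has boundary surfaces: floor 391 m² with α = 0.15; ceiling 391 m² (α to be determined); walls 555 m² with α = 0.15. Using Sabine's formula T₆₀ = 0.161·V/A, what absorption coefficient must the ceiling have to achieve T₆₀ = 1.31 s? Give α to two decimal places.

0.49

Required total absorption A = 0.161·2724/1.31 = 334.78 m².
Absorption from the other surfaces = 391·0.15 + 555·0.15 = 141.90 m², so the ceiling must supply 192.88 m² over 391 m².
α = 192.88/391 = 0.493.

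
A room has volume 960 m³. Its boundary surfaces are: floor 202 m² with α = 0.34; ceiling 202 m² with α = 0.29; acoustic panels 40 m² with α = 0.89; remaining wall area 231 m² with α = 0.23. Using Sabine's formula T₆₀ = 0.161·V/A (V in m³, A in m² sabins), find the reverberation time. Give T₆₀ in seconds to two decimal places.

0.72 s

Total absorption A = 202·0.34 + 202·0.29 + 40·0.89 + 231·0.23 = 215.99 m² sabins.
T₆₀ = 0.161 × 960 / 215.99 = 0.716 s.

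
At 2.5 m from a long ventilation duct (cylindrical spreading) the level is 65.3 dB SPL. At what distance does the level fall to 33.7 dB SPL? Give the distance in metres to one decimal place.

3613.6 m

The 31.6 dB drop corresponds to a distance ratio of 10^(31.6/10) for a line source.
r₂ = 2.5·10^((65.3−33.7)/10) = 2.5·10^(31.6/10) = 3613.60 m.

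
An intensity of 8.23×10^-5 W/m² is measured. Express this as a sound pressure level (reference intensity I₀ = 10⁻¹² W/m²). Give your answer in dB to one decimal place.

79.2 dB

L = 10·log₁₀(I/I₀) = 10·log₁₀(8.23×10^-5/10⁻¹²) = 10·log₁₀(8.23×10^7).
L = 10·(0.9154 + 7) = 79.15 dB.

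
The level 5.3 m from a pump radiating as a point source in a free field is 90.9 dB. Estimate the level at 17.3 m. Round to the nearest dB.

Point-source attenuation: ΔL = 20·log₁₀(r₂/r₁) = 20·log₁₀(17.3/5.3) = 10.275 dB.
L₂ = 90.9 − 20·log₁₀(17.3/5.3) = 90.9 − 10.275 = 80.62 dB.

81 dB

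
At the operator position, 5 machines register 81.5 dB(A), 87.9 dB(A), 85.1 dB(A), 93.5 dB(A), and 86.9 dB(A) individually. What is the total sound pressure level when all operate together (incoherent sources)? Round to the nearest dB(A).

Incoherent sources combine by intensity addition: L_total = 10·log₁₀(Σ 10^(L_i/10)).
Σ 10^(L/10) = 10^(81.5/10) + 10^(87.9/10) + 10^(85.1/10) + 10^(93.5/10) + 10^(86.9/10) = 3.810e+09.
L_total = 10·log₁₀(3.810e+09) = 95.81 dB(A).

96 dB(A)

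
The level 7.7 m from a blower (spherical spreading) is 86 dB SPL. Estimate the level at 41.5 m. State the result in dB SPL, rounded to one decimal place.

71.4 dB SPL

Spherical spreading from a point source gives a 20·log₁₀(r₂/r₁) drop.
L₂ = 86 − 20·log₁₀(41.5/7.7) = 86 − 14.631 = 71.37 dB SPL.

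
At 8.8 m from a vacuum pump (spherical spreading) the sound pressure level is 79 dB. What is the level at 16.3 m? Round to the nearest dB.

74 dB

Point-source attenuation: ΔL = 20·log₁₀(r₂/r₁) = 20·log₁₀(16.3/8.8) = 5.354 dB.
L₂ = 79 − 20·log₁₀(16.3/8.8) = 79 − 5.354 = 73.65 dB.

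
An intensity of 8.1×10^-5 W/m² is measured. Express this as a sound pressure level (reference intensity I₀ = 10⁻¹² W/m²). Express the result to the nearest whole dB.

79 dB

L = 10·log₁₀(I/I₀) = 10·log₁₀(8.1×10^-5/10⁻¹²) = 10·log₁₀(8.1×10^7).
L = 10·(0.9085 + 7) = 79.08 dB.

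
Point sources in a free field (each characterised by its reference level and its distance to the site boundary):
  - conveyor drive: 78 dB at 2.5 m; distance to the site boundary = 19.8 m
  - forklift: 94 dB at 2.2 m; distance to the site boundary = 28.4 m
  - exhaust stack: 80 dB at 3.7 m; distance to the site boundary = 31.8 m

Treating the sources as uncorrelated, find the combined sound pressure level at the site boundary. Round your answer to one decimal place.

First find each source's level at the receiver (point-source: −20·log₁₀(r/r_ref)), then combine on an intensity basis.
conveyor drive: 78 − 20·log₁₀(19.8/2.5) = 78 − 17.97 = 60.03 dB.
forklift: 94 − 20·log₁₀(28.4/2.2) = 94 − 22.22 = 71.78 dB.
exhaust stack: 80 − 20·log₁₀(31.8/3.7) = 80 − 18.68 = 61.32 dB.
Σ 10^(L/10) = 1.743e+07 → L_total = 10·log₁₀(1.743e+07) = 72.41 dB.

72.4 dB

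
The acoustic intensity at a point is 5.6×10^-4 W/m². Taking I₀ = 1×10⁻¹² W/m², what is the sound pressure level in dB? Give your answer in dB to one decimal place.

L = 10·log₁₀(I/I₀) = 10·log₁₀(5.6×10^-4/10⁻¹²) = 10·log₁₀(5.6×10^8).
L = 10·(0.7482 + 8) = 87.48 dB.

87.5 dB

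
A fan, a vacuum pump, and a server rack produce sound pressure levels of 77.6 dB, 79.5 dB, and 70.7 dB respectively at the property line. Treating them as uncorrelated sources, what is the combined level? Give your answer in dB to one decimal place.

Incoherent sources combine by intensity addition: L_total = 10·log₁₀(Σ 10^(L_i/10)).
Σ 10^(L/10) = 10^(77.6/10) + 10^(79.5/10) + 10^(70.7/10) = 1.584e+08.
L_total = 10·log₁₀(1.584e+08) = 82.00 dB.

82.0 dB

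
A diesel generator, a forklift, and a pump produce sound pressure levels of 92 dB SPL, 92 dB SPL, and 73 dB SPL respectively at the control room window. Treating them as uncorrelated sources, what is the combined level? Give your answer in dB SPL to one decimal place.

Incoherent sources combine by intensity addition: L_total = 10·log₁₀(Σ 10^(L_i/10)).
Σ 10^(L/10) = 10^(92/10) + 10^(92/10) + 10^(73/10) = 3.190e+09.
L_total = 10·log₁₀(3.190e+09) = 95.04 dB SPL.

95.0 dB SPL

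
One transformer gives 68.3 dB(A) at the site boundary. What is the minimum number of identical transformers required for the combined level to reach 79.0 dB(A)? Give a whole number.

Need L₁ + 10·log₁₀ N ≥ 79.0, i.e. log₁₀ N ≥ 1.07.
N ≥ 10^(10.7/10) = 11.749, so N = 12.

12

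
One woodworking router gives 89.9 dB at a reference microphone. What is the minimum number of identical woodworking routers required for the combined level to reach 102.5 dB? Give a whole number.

The shortfall is 102.5 − 89.9 = 12.6 dB, and N units add 10·log₁₀ N, so need 10·log₁₀ N ≥ 12.6.
N ≥ 10^(12.6/10) = 18.197, so N = 19.

19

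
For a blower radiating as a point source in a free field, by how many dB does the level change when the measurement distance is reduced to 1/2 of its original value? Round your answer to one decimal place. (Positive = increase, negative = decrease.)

+6.0 dB

With spherical spreading the level changes by −20·log₁₀(r₂/r₁).
ΔL = −20·log₁₀(0.5) = +6.02 dB.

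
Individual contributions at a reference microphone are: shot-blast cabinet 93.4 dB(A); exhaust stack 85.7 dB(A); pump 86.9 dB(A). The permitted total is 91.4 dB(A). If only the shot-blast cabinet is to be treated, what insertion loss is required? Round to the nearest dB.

6 dB

The untreated sources together contribute 10^(85.7/10) + 10^(86.9/10) = 8.613e+08, i.e. 89.35 dB(A).
The limit corresponds to 10^(91.4/10) = 1.380e+09; subtracting the fixed part leaves 5.191e+08 for the shot-blast cabinet, i.e. 87.15 dB(A).
Required insertion loss = 93.4 − 87.15 = 6.25 dB.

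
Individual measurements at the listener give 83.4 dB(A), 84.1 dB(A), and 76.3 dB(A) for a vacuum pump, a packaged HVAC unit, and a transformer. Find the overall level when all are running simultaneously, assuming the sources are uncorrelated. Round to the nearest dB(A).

87 dB(A)

Incoherent sources combine by intensity addition: L_total = 10·log₁₀(Σ 10^(L_i/10)).
Σ 10^(L/10) = 10^(83.4/10) + 10^(84.1/10) + 10^(76.3/10) = 5.185e+08.
L_total = 10·log₁₀(5.185e+08) = 87.15 dB(A).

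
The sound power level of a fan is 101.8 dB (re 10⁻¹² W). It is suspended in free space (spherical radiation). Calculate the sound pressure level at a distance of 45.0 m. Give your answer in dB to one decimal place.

57.7 dB

L_p = L_w − 10·log₁₀(4π·r²) with r = 45.0 m.
4π·r² = 2.545e+04 m², 10·log₁₀ of that is 44.056 dB.
L_p = 101.8 − 44.056 = 57.74 dB.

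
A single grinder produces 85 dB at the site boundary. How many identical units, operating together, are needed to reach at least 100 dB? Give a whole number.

32

Need L₁ + 10·log₁₀ N ≥ 100, i.e. log₁₀ N ≥ 1.50.
N ≥ 10^(15.0/10) = 31.623, so N = 32.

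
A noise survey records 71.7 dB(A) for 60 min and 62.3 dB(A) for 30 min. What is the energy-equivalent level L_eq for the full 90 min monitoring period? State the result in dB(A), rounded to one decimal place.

70.2 dB(A)

The energy average is taken in the linear domain: L_eq = 10·log₁₀[(Σ tᵢ·10^(Lᵢ/10))/T], T = 90 min.
Σ tᵢ·10^(Lᵢ/10) = 60·10^(71.7/10) + 30·10^(62.3/10) = 9.384e+08.
L_eq = 10·log₁₀(9.384e+08/90) = 70.18 dB(A).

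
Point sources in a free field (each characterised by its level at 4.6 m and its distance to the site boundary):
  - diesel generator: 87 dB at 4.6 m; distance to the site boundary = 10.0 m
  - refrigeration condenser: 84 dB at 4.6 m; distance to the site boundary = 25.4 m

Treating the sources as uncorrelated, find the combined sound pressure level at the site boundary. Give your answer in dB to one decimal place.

80.6 dB

Apply inverse-square spreading to bring every level to the receiver, then sum 10^(L/10).
diesel generator: 87 − 20·log₁₀(10.0/4.6) = 87 − 6.74 = 80.26 dB.
refrigeration condenser: 84 − 20·log₁₀(25.4/4.6) = 84 − 14.84 = 69.16 dB.
Σ 10^(L/10) = 1.143e+08 → L_total = 10·log₁₀(1.143e+08) = 80.58 dB.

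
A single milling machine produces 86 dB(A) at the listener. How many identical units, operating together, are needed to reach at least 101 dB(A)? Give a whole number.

The shortfall is 101 − 86 = 15.0 dB, and N units add 10·log₁₀ N, so need 10·log₁₀ N ≥ 15.0.
N ≥ 10^(15.0/10) = 31.623, so N = 32.

32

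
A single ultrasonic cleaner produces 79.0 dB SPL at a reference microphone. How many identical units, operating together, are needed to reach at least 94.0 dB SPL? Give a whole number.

32

The shortfall is 94.0 − 79.0 = 15.0 dB, and N units add 10·log₁₀ N, so need 10·log₁₀ N ≥ 15.0.
N ≥ 10^(15.0/10) = 31.623, so N = 32.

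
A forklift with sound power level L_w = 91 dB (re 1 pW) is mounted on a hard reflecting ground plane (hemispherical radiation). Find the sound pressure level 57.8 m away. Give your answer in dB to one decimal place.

47.8 dB

Free-field hemispherical radiation: L_p = L_w − 10·log₁₀(2π·r²), r = 57.8 m.
2π·r² = 2.099e+04 m², 10·log₁₀ of that is 43.220 dB.
L_p = 91 − 43.220 = 47.78 dB.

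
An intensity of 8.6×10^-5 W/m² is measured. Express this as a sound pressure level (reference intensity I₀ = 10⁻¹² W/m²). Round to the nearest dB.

Dividing by I₀ shifts the exponent by 12: I/I₀ = 8.6×10^7.
L = 10·(0.9345 + 7) = 79.34 dB.

79 dB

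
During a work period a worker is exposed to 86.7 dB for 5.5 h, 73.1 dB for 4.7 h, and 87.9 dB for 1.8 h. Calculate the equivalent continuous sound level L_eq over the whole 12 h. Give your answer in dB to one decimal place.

85.0 dB

The energy average is taken in the linear domain: L_eq = 10·log₁₀[(Σ tᵢ·10^(Lᵢ/10))/T], T = 12 h.
Σ tᵢ·10^(Lᵢ/10) = 5.5·10^(86.7/10) + 4.7·10^(73.1/10) + 1.8·10^(87.9/10) = 3.778e+09.
L_eq = 10·log₁₀(3.778e+09/12) = 84.98 dB.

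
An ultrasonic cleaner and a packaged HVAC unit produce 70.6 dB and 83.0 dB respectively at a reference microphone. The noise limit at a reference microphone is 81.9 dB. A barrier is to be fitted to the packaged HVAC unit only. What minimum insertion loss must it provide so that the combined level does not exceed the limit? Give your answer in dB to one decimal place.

Fixed contribution from the other source: Σ 10^(L/10) = 10^(70.6/10) = 1.148e+07 (70.60 dB).
To meet 81.9 dB overall, the treated packaged HVAC unit may contribute at most 10^(81.9/10) − 1.148e+07 = 1.434e+08, i.e. 81.57 dB.
Required insertion loss = 83.0 − 81.57 = 1.43 dB.

1.4 dB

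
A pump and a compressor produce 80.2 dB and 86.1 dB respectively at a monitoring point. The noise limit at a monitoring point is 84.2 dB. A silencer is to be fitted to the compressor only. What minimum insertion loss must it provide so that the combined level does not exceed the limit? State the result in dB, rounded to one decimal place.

4.1 dB

Fixed contribution from the other source: Σ 10^(L/10) = 10^(80.2/10) = 1.047e+08 (80.20 dB).
To meet 84.2 dB overall, the treated compressor may contribute at most 10^(84.2/10) − 1.047e+08 = 1.583e+08, i.e. 82.00 dB.
So the compressor must be reduced from 86.1 to 82.00 dB: IL = 4.10 dB.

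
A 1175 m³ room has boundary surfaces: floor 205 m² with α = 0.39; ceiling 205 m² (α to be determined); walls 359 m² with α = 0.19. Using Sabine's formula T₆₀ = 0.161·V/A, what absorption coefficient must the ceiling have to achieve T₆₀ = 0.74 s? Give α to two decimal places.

0.52

A = 0.161·V/T₆₀ = 0.161·1175/0.74 = 255.64 m² sabins.
Absorption from the other surfaces = 205·0.39 + 359·0.19 = 148.16 m², so the ceiling must supply 107.48 m² over 205 m².
α = 107.48/205 = 0.524.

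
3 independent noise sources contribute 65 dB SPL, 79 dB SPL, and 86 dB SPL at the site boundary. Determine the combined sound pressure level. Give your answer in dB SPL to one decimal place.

86.8 dB SPL

Incoherent sources combine by intensity addition: L_total = 10·log₁₀(Σ 10^(L_i/10)).
Σ 10^(L/10) = 10^(65/10) + 10^(79/10) + 10^(86/10) = 4.807e+08.
L_total = 10·log₁₀(4.807e+08) = 86.82 dB SPL.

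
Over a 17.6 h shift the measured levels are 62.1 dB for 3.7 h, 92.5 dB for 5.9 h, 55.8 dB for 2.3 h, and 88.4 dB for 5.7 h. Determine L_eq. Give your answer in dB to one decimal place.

89.1 dB

Weight each interval's intensity by its duration and average over T = 17.6 h:
Σ tᵢ·10^(Lᵢ/10) = 3.7·10^(62.1/10) + 5.9·10^(92.5/10) + 2.3·10^(55.8/10) + 5.7·10^(88.4/10) = 1.444e+10.
L_eq = 10·log₁₀(1.444e+10/17.6) = 89.14 dB.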